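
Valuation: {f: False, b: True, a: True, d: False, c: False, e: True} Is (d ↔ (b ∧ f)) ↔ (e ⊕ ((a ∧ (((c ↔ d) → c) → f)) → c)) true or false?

b ∧ f = True ∧ False = False
d ↔ (b ∧ f) = False ↔ False = True
c ↔ d = False ↔ False = True
(c ↔ d) → c = True → False = False
((c ↔ d) → c) → f = False → False = True
a ∧ (((c ↔ d) → c) → f) = True ∧ True = True
(a ∧ (((c ↔ d) → c) → f)) → c = True → False = False
e ⊕ ((a ∧ (((c ↔ d) → c) → f)) → c) = True ⊕ False = True
(d ↔ (b ∧ f)) ↔ (e ⊕ ((a ∧ (((c ↔ d) → c) → f)) → c)) = True ↔ True = True

True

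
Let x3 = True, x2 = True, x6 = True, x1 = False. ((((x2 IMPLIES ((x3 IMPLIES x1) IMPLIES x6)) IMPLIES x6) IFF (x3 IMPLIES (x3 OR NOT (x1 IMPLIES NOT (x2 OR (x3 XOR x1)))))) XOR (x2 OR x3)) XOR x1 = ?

False

Substituting x3=True, x2=True, x6=True, x1=False:
x3 IMPLIES x1 = True IMPLIES False = False
(x3 IMPLIES x1) IMPLIES x6 = False IMPLIES True = True
x2 IMPLIES ((x3 IMPLIES x1) IMPLIES x6) = True IMPLIES True = True
(x2 IMPLIES ((x3 IMPLIES x1) IMPLIES x6)) IMPLIES x6 = True IMPLIES True = True
x3 XOR x1 = True XOR False = True
x2 OR (x3 XOR x1) = True OR True = True
NOT (x2 OR (x3 XOR x1)) = NOT True = False
x1 IMPLIES NOT (x2 OR (x3 XOR x1)) = False IMPLIES False = True
NOT (x1 IMPLIES NOT (x2 OR (x3 XOR x1))) = NOT True = False
x3 OR NOT (x1 IMPLIES NOT (x2 OR (x3 XOR x1))) = True OR False = True
x3 IMPLIES (x3 OR NOT (x1 IMPLIES NOT (x2 OR (x3 XOR x1)))) = True IMPLIES True = True
((x2 IMPLIES ((x3 IMPLIES x1) IMPLIES x6)) IMPLIES x6) IFF (x3 IMPLIES (x3 OR NOT (x1 IMPLIES NOT (x2 OR (x3 XOR x1))))) = True IFF True = True
x2 OR x3 = True OR True = True
(((x2 IMPLIES ((x3 IMPLIES x1) IMPLIES x6)) IMPLIES x6) IFF (x3 IMPLIES (x3 OR NOT (x1 IMPLIES NOT (x2 OR (x3 XOR x1)))))) XOR (x2 OR x3) = True XOR True = False
((((x2 IMPLIES ((x3 IMPLIES x1) IMPLIES x6)) IMPLIES x6) IFF (x3 IMPLIES (x3 OR NOT (x1 IMPLIES NOT (x2 OR (x3 XOR x1)))))) XOR (x2 OR x3)) XOR x1 = False XOR False = False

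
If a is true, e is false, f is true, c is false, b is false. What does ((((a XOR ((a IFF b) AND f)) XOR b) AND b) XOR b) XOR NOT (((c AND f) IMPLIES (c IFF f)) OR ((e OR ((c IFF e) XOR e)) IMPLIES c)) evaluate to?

Substituting a=True, e=False, f=True, c=False, b=False:
a IFF b = True IFF False = False
(a IFF b) AND f = False AND True = False
a XOR ((a IFF b) AND f) = True XOR False = True
(a XOR ((a IFF b) AND f)) XOR b = True XOR False = True
((a XOR ((a IFF b) AND f)) XOR b) AND b = True AND False = False
(((a XOR ((a IFF b) AND f)) XOR b) AND b) XOR b = False XOR False = False
c AND f = False AND True = False
c IFF f = False IFF True = False
(c AND f) IMPLIES (c IFF f) = False IMPLIES False = True
c IFF e = False IFF False = True
(c IFF e) XOR e = True XOR False = True
e OR ((c IFF e) XOR e) = False OR True = True
(e OR ((c IFF e) XOR e)) IMPLIES c = True IMPLIES False = False
((c AND f) IMPLIES (c IFF f)) OR ((e OR ((c IFF e) XOR e)) IMPLIES c) = True OR False = True
NOT (((c AND f) IMPLIES (c IFF f)) OR ((e OR ((c IFF e) XOR e)) IMPLIES c)) = NOT True = False
((((a XOR ((a IFF b) AND f)) XOR b) AND b) XOR b) XOR NOT (((c AND f) IMPLIES (c IFF f)) OR ((e OR ((c IFF e) XOR e)) IMPLIES c)) = False XOR False = False

False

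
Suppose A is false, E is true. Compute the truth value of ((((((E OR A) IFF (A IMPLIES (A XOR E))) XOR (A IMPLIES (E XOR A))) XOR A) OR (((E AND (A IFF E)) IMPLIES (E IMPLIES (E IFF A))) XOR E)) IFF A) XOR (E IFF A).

T

E OR A = T OR F = T
A XOR E = F XOR T = T
A IMPLIES (A XOR E) = F IMPLIES T = T
(E OR A) IFF (A IMPLIES (A XOR E)) = T IFF T = T
E XOR A = T XOR F = T
A IMPLIES (E XOR A) = F IMPLIES T = T
((E OR A) IFF (A IMPLIES (A XOR E))) XOR (A IMPLIES (E XOR A)) = T XOR T = F
(((E OR A) IFF (A IMPLIES (A XOR E))) XOR (A IMPLIES (E XOR A))) XOR A = F XOR F = F
A IFF E = F IFF T = F
E AND (A IFF E) = T AND F = F
E IFF A = T IFF F = F
E IMPLIES (E IFF A) = T IMPLIES F = F
(E AND (A IFF E)) IMPLIES (E IMPLIES (E IFF A)) = F IMPLIES F = T
((E AND (A IFF E)) IMPLIES (E IMPLIES (E IFF A))) XOR E = T XOR T = F
((((E OR A) IFF (A IMPLIES (A XOR E))) XOR (A IMPLIES (E XOR A))) XOR A) OR (((E AND (A IFF E)) IMPLIES (E IMPLIES (E IFF A))) XOR E) = F OR F = F
(((((E OR A) IFF (A IMPLIES (A XOR E))) XOR (A IMPLIES (E XOR A))) XOR A) OR (((E AND (A IFF E)) IMPLIES (E IMPLIES (E IFF A))) XOR E)) IFF A = F IFF F = T
E IFF A = T IFF F = F
((((((E OR A) IFF (A IMPLIES (A XOR E))) XOR (A IMPLIES (E XOR A))) XOR A) OR (((E AND (A IFF E)) IMPLIES (E IMPLIES (E IFF A))) XOR E)) IFF A) XOR (E IFF A) = T XOR F = T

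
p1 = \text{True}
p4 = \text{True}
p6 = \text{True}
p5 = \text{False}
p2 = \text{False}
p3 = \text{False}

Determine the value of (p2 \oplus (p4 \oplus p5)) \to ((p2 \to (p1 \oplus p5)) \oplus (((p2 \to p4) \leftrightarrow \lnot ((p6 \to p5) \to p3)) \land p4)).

Substituting p1=\text{True}, p4=\text{True}, p6=\text{True}, p5=\text{False}, p2=\text{False}, p3=\text{False}:
p4 \oplus p5 = \text{True} \oplus \text{False} = \text{True}
p2 \oplus (p4 \oplus p5) = \text{False} \oplus \text{True} = \text{True}
p1 \oplus p5 = \text{True} \oplus \text{False} = \text{True}
p2 \to (p1 \oplus p5) = \text{False} \to \text{True} = \text{True}
p2 \to p4 = \text{False} \to \text{True} = \text{True}
p6 \to p5 = \text{True} \to \text{False} = \text{False}
(p6 \to p5) \to p3 = \text{False} \to \text{False} = \text{True}
\lnot ((p6 \to p5) \to p3) = \lnot \text{True} = \text{False}
(p2 \to p4) \leftrightarrow \lnot ((p6 \to p5) \to p3) = \text{True} \leftrightarrow \text{False} = \text{False}
((p2 \to p4) \leftrightarrow \lnot ((p6 \to p5) \to p3)) \land p4 = \text{False} \land \text{True} = \text{False}
(p2 \to (p1 \oplus p5)) \oplus (((p2 \to p4) \leftrightarrow \lnot ((p6 \to p5) \to p3)) \land p4) = \text{True} \oplus \text{False} = \text{True}
(p2 \oplus (p4 \oplus p5)) \to ((p2 \to (p1 \oplus p5)) \oplus (((p2 \to p4) \leftrightarrow \lnot ((p6 \to p5) \to p3)) \land p4)) = \text{True} \to \text{True} = \text{True}

\text{True}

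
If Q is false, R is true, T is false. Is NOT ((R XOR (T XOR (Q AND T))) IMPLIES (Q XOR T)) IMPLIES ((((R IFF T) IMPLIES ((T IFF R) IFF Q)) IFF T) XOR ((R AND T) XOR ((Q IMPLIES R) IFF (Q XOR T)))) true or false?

false

Q AND T = false AND false = false
T XOR (Q AND T) = false XOR false = false
R XOR (T XOR (Q AND T)) = true XOR false = true
Q XOR T = false XOR false = false
(R XOR (T XOR (Q AND T))) IMPLIES (Q XOR T) = true IMPLIES false = false
NOT ((R XOR (T XOR (Q AND T))) IMPLIES (Q XOR T)) = NOT false = true
R IFF T = true IFF false = false
T IFF R = false IFF true = false
(T IFF R) IFF Q = false IFF false = true
(R IFF T) IMPLIES ((T IFF R) IFF Q) = false IMPLIES true = true
((R IFF T) IMPLIES ((T IFF R) IFF Q)) IFF T = true IFF false = false
R AND T = true AND false = false
Q IMPLIES R = false IMPLIES true = true
Q XOR T = false XOR false = false
(Q IMPLIES R) IFF (Q XOR T) = true IFF false = false
(R AND T) XOR ((Q IMPLIES R) IFF (Q XOR T)) = false XOR false = false
(((R IFF T) IMPLIES ((T IFF R) IFF Q)) IFF T) XOR ((R AND T) XOR ((Q IMPLIES R) IFF (Q XOR T))) = false XOR false = false
NOT ((R XOR (T XOR (Q AND T))) IMPLIES (Q XOR T)) IMPLIES ((((R IFF T) IMPLIES ((T IFF R) IFF Q)) IFF T) XOR ((R AND T) XOR ((Q IMPLIES R) IFF (Q XOR T)))) = true IMPLIES false = false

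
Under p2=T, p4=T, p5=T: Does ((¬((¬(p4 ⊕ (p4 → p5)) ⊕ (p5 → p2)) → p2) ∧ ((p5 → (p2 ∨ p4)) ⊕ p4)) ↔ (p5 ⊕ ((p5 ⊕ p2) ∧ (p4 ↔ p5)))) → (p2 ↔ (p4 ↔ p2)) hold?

T

p4 → p5 = T → T = T
p4 ⊕ (p4 → p5) = T ⊕ T = F
¬(p4 ⊕ (p4 → p5)) = ¬F = T
p5 → p2 = T → T = T
¬(p4 ⊕ (p4 → p5)) ⊕ (p5 → p2) = T ⊕ T = F
(¬(p4 ⊕ (p4 → p5)) ⊕ (p5 → p2)) → p2 = F → T = T
¬((¬(p4 ⊕ (p4 → p5)) ⊕ (p5 → p2)) → p2) = ¬T = F
p2 ∨ p4 = T ∨ T = T
p5 → (p2 ∨ p4) = T → T = T
(p5 → (p2 ∨ p4)) ⊕ p4 = T ⊕ T = F
¬((¬(p4 ⊕ (p4 → p5)) ⊕ (p5 → p2)) → p2) ∧ ((p5 → (p2 ∨ p4)) ⊕ p4) = F ∧ F = F
p5 ⊕ p2 = T ⊕ T = F
p4 ↔ p5 = T ↔ T = T
(p5 ⊕ p2) ∧ (p4 ↔ p5) = F ∧ T = F
p5 ⊕ ((p5 ⊕ p2) ∧ (p4 ↔ p5)) = T ⊕ F = T
(¬((¬(p4 ⊕ (p4 → p5)) ⊕ (p5 → p2)) → p2) ∧ ((p5 → (p2 ∨ p4)) ⊕ p4)) ↔ (p5 ⊕ ((p5 ⊕ p2) ∧ (p4 ↔ p5))) = F ↔ T = F
p4 ↔ p2 = T ↔ T = T
p2 ↔ (p4 ↔ p2) = T ↔ T = T
((¬((¬(p4 ⊕ (p4 → p5)) ⊕ (p5 → p2)) → p2) ∧ ((p5 → (p2 ∨ p4)) ⊕ p4)) ↔ (p5 ⊕ ((p5 ⊕ p2) ∧ (p4 ↔ p5)))) → (p2 ↔ (p4 ↔ p2)) = F → T = T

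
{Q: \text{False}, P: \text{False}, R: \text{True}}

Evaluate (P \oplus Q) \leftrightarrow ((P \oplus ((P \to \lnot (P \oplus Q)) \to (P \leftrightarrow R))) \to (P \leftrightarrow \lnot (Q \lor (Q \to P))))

P \oplus Q = \text{False} \oplus \text{False} = \text{False}
P \oplus Q = \text{False} \oplus \text{False} = \text{False}
\lnot (P \oplus Q) = \lnot \text{False} = \text{True}
P \to \lnot (P \oplus Q) = \text{False} \to \text{True} = \text{True}
P \leftrightarrow R = \text{False} \leftrightarrow \text{True} = \text{False}
(P \to \lnot (P \oplus Q)) \to (P \leftrightarrow R) = \text{True} \to \text{False} = \text{False}
P \oplus ((P \to \lnot (P \oplus Q)) \to (P \leftrightarrow R)) = \text{False} \oplus \text{False} = \text{False}
Q \to P = \text{False} \to \text{False} = \text{True}
Q \lor (Q \to P) = \text{False} \lor \text{True} = \text{True}
\lnot (Q \lor (Q \to P)) = \lnot \text{True} = \text{False}
P \leftrightarrow \lnot (Q \lor (Q \to P)) = \text{False} \leftrightarrow \text{False} = \text{True}
(P \oplus ((P \to \lnot (P \oplus Q)) \to (P \leftrightarrow R))) \to (P \leftrightarrow \lnot (Q \lor (Q \to P))) = \text{False} \to \text{True} = \text{True}
(P \oplus Q) \leftrightarrow ((P \oplus ((P \to \lnot (P \oplus Q)) \to (P \leftrightarrow R))) \to (P \leftrightarrow \lnot (Q \lor (Q \to P)))) = \text{False} \leftrightarrow \text{True} = \text{False}

\text{False}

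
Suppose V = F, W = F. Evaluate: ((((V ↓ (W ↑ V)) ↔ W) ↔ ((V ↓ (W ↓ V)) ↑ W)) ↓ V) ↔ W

W ↑ V = F ↑ F = T
V ↓ (W ↑ V) = F ↓ T = F
(V ↓ (W ↑ V)) ↔ W = F ↔ F = T
W ↓ V = F ↓ F = T
V ↓ (W ↓ V) = F ↓ T = F
(V ↓ (W ↓ V)) ↑ W = F ↑ F = T
((V ↓ (W ↑ V)) ↔ W) ↔ ((V ↓ (W ↓ V)) ↑ W) = T ↔ T = T
(((V ↓ (W ↑ V)) ↔ W) ↔ ((V ↓ (W ↓ V)) ↑ W)) ↓ V = T ↓ F = F
((((V ↓ (W ↑ V)) ↔ W) ↔ ((V ↓ (W ↓ V)) ↑ W)) ↓ V) ↔ W = F ↔ F = T

T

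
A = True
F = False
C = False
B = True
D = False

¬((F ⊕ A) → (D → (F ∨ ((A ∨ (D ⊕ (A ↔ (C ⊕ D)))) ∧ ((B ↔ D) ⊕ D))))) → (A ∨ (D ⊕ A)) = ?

True

F ⊕ A = False ⊕ True = True
C ⊕ D = False ⊕ False = False
A ↔ (C ⊕ D) = True ↔ False = False
D ⊕ (A ↔ (C ⊕ D)) = False ⊕ False = False
A ∨ (D ⊕ (A ↔ (C ⊕ D))) = True ∨ False = True
B ↔ D = True ↔ False = False
(B ↔ D) ⊕ D = False ⊕ False = False
(A ∨ (D ⊕ (A ↔ (C ⊕ D)))) ∧ ((B ↔ D) ⊕ D) = True ∧ False = False
F ∨ ((A ∨ (D ⊕ (A ↔ (C ⊕ D)))) ∧ ((B ↔ D) ⊕ D)) = False ∨ False = False
D → (F ∨ ((A ∨ (D ⊕ (A ↔ (C ⊕ D)))) ∧ ((B ↔ D) ⊕ D))) = False → False = True
(F ⊕ A) → (D → (F ∨ ((A ∨ (D ⊕ (A ↔ (C ⊕ D)))) ∧ ((B ↔ D) ⊕ D)))) = True → True = True
¬((F ⊕ A) → (D → (F ∨ ((A ∨ (D ⊕ (A ↔ (C ⊕ D)))) ∧ ((B ↔ D) ⊕ D))))) = ¬True = False
D ⊕ A = False ⊕ True = True
A ∨ (D ⊕ A) = True ∨ True = True
¬((F ⊕ A) → (D → (F ∨ ((A ∨ (D ⊕ (A ↔ (C ⊕ D)))) ∧ ((B ↔ D) ⊕ D))))) → (A ∨ (D ⊕ A)) = False → True = True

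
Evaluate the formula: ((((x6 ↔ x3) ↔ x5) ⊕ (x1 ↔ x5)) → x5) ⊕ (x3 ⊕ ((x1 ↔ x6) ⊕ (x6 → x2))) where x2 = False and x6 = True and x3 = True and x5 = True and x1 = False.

False

Substituting x2=False, x6=True, x3=True, x5=True, x1=False:
x6 ↔ x3 = True ↔ True = True
(x6 ↔ x3) ↔ x5 = True ↔ True = True
x1 ↔ x5 = False ↔ True = False
((x6 ↔ x3) ↔ x5) ⊕ (x1 ↔ x5) = True ⊕ False = True
(((x6 ↔ x3) ↔ x5) ⊕ (x1 ↔ x5)) → x5 = True → True = True
x1 ↔ x6 = False ↔ True = False
x6 → x2 = True → False = False
(x1 ↔ x6) ⊕ (x6 → x2) = False ⊕ False = False
x3 ⊕ ((x1 ↔ x6) ⊕ (x6 → x2)) = True ⊕ False = True
((((x6 ↔ x3) ↔ x5) ⊕ (x1 ↔ x5)) → x5) ⊕ (x3 ⊕ ((x1 ↔ x6) ⊕ (x6 → x2))) = True ⊕ True = False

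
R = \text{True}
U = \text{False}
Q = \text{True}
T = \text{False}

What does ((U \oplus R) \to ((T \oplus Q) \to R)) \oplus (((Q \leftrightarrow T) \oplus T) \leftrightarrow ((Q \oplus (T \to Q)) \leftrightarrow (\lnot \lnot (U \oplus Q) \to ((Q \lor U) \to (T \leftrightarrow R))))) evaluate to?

\text{True}

Substituting R=\text{True}, U=\text{False}, Q=\text{True}, T=\text{False}:
U \oplus R = \text{False} \oplus \text{True} = \text{True}
T \oplus Q = \text{False} \oplus \text{True} = \text{True}
(T \oplus Q) \to R = \text{True} \to \text{True} = \text{True}
(U \oplus R) \to ((T \oplus Q) \to R) = \text{True} \to \text{True} = \text{True}
Q \leftrightarrow T = \text{True} \leftrightarrow \text{False} = \text{False}
(Q \leftrightarrow T) \oplus T = \text{False} \oplus \text{False} = \text{False}
T \to Q = \text{False} \to \text{True} = \text{True}
Q \oplus (T \to Q) = \text{True} \oplus \text{True} = \text{False}
U \oplus Q = \text{False} \oplus \text{True} = \text{True}
\lnot (U \oplus Q) = \lnot \text{True} = \text{False}
\lnot \lnot (U \oplus Q) = \lnot \text{False} = \text{True}
Q \lor U = \text{True} \lor \text{False} = \text{True}
T \leftrightarrow R = \text{False} \leftrightarrow \text{True} = \text{False}
(Q \lor U) \to (T \leftrightarrow R) = \text{True} \to \text{False} = \text{False}
\lnot \lnot (U \oplus Q) \to ((Q \lor U) \to (T \leftrightarrow R)) = \text{True} \to \text{False} = \text{False}
(Q \oplus (T \to Q)) \leftrightarrow (\lnot \lnot (U \oplus Q) \to ((Q \lor U) \to (T \leftrightarrow R))) = \text{False} \leftrightarrow \text{False} = \text{True}
((Q \leftrightarrow T) \oplus T) \leftrightarrow ((Q \oplus (T \to Q)) \leftrightarrow (\lnot \lnot (U \oplus Q) \to ((Q \lor U) \to (T \leftrightarrow R)))) = \text{False} \leftrightarrow \text{True} = \text{False}
((U \oplus R) \to ((T \oplus Q) \to R)) \oplus (((Q \leftrightarrow T) \oplus T) \leftrightarrow ((Q \oplus (T \to Q)) \leftrightarrow (\lnot \lnot (U \oplus Q) \to ((Q \lor U) \to (T \leftrightarrow R))))) = \text{True} \oplus \text{False} = \text{True}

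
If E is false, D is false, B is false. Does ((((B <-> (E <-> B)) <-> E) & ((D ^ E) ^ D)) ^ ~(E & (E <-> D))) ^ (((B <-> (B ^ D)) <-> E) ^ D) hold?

T

Substituting E=F, D=F, B=F:
E <-> B = F <-> F = T
B <-> (E <-> B) = F <-> T = F
(B <-> (E <-> B)) <-> E = F <-> F = T
D ^ E = F ^ F = F
(D ^ E) ^ D = F ^ F = F
((B <-> (E <-> B)) <-> E) & ((D ^ E) ^ D) = T & F = F
E <-> D = F <-> F = T
E & (E <-> D) = F & T = F
~(E & (E <-> D)) = ~F = T
(((B <-> (E <-> B)) <-> E) & ((D ^ E) ^ D)) ^ ~(E & (E <-> D)) = F ^ T = T
B ^ D = F ^ F = F
B <-> (B ^ D) = F <-> F = T
(B <-> (B ^ D)) <-> E = T <-> F = F
((B <-> (B ^ D)) <-> E) ^ D = F ^ F = F
((((B <-> (E <-> B)) <-> E) & ((D ^ E) ^ D)) ^ ~(E & (E <-> D))) ^ (((B <-> (B ^ D)) <-> E) ^ D) = T ^ F = T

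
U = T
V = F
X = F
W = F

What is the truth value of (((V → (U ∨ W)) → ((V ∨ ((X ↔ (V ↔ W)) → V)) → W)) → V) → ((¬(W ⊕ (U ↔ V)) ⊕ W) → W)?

U ∨ W = T ∨ F = T
V → (U ∨ W) = F → T = T
V ↔ W = F ↔ F = T
X ↔ (V ↔ W) = F ↔ T = F
(X ↔ (V ↔ W)) → V = F → F = T
V ∨ ((X ↔ (V ↔ W)) → V) = F ∨ T = T
(V ∨ ((X ↔ (V ↔ W)) → V)) → W = T → F = F
(V → (U ∨ W)) → ((V ∨ ((X ↔ (V ↔ W)) → V)) → W) = T → F = F
((V → (U ∨ W)) → ((V ∨ ((X ↔ (V ↔ W)) → V)) → W)) → V = F → F = T
U ↔ V = T ↔ F = F
W ⊕ (U ↔ V) = F ⊕ F = F
¬(W ⊕ (U ↔ V)) = ¬F = T
¬(W ⊕ (U ↔ V)) ⊕ W = T ⊕ F = T
(¬(W ⊕ (U ↔ V)) ⊕ W) → W = T → F = F
(((V → (U ∨ W)) → ((V ∨ ((X ↔ (V ↔ W)) → V)) → W)) → V) → ((¬(W ⊕ (U ↔ V)) ⊕ W) → W) = T → F = F

F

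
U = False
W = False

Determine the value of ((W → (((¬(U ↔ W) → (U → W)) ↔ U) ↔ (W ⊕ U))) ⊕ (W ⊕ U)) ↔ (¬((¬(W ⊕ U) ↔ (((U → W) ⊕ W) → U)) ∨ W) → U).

False

Substituting U=False, W=False:
U ↔ W = False ↔ False = True
¬(U ↔ W) = ¬True = False
U → W = False → False = True
¬(U ↔ W) → (U → W) = False → True = True
(¬(U ↔ W) → (U → W)) ↔ U = True ↔ False = False
W ⊕ U = False ⊕ False = False
((¬(U ↔ W) → (U → W)) ↔ U) ↔ (W ⊕ U) = False ↔ False = True
W → (((¬(U ↔ W) → (U → W)) ↔ U) ↔ (W ⊕ U)) = False → True = True
W ⊕ U = False ⊕ False = False
(W → (((¬(U ↔ W) → (U → W)) ↔ U) ↔ (W ⊕ U))) ⊕ (W ⊕ U) = True ⊕ False = True
W ⊕ U = False ⊕ False = False
¬(W ⊕ U) = ¬False = True
U → W = False → False = True
(U → W) ⊕ W = True ⊕ False = True
((U → W) ⊕ W) → U = True → False = False
¬(W ⊕ U) ↔ (((U → W) ⊕ W) → U) = True ↔ False = False
(¬(W ⊕ U) ↔ (((U → W) ⊕ W) → U)) ∨ W = False ∨ False = False
¬((¬(W ⊕ U) ↔ (((U → W) ⊕ W) → U)) ∨ W) = ¬False = True
¬((¬(W ⊕ U) ↔ (((U → W) ⊕ W) → U)) ∨ W) → U = True → False = False
((W → (((¬(U ↔ W) → (U → W)) ↔ U) ↔ (W ⊕ U))) ⊕ (W ⊕ U)) ↔ (¬((¬(W ⊕ U) ↔ (((U → W) ⊕ W) → U)) ∨ W) → U) = True ↔ False = False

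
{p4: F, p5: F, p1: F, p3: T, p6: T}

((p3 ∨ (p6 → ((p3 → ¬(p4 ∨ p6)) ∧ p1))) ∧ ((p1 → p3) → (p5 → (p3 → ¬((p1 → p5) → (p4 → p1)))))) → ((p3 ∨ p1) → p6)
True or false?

p4 ∨ p6 = F ∨ T = T
¬(p4 ∨ p6) = ¬T = F
p3 → ¬(p4 ∨ p6) = T → F = F
(p3 → ¬(p4 ∨ p6)) ∧ p1 = F ∧ F = F
p6 → ((p3 → ¬(p4 ∨ p6)) ∧ p1) = T → F = F
p3 ∨ (p6 → ((p3 → ¬(p4 ∨ p6)) ∧ p1)) = T ∨ F = T
p1 → p3 = F → T = T
p1 → p5 = F → F = T
p4 → p1 = F → F = T
(p1 → p5) → (p4 → p1) = T → T = T
¬((p1 → p5) → (p4 → p1)) = ¬T = F
p3 → ¬((p1 → p5) → (p4 → p1)) = T → F = F
p5 → (p3 → ¬((p1 → p5) → (p4 → p1))) = F → F = T
(p1 → p3) → (p5 → (p3 → ¬((p1 → p5) → (p4 → p1)))) = T → T = T
(p3 ∨ (p6 → ((p3 → ¬(p4 ∨ p6)) ∧ p1))) ∧ ((p1 → p3) → (p5 → (p3 → ¬((p1 → p5) → (p4 → p1))))) = T ∧ T = T
p3 ∨ p1 = T ∨ F = T
(p3 ∨ p1) → p6 = T → T = T
((p3 ∨ (p6 → ((p3 → ¬(p4 ∨ p6)) ∧ p1))) ∧ ((p1 → p3) → (p5 → (p3 → ¬((p1 → p5) → (p4 → p1)))))) → ((p3 ∨ p1) → p6) = T → T = T

T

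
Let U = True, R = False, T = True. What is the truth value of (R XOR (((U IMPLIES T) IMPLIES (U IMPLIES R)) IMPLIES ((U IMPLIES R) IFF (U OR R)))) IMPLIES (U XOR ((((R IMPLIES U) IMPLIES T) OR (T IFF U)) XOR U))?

True

U IMPLIES T = True IMPLIES True = True
U IMPLIES R = True IMPLIES False = False
(U IMPLIES T) IMPLIES (U IMPLIES R) = True IMPLIES False = False
U IMPLIES R = True IMPLIES False = False
U OR R = True OR False = True
(U IMPLIES R) IFF (U OR R) = False IFF True = False
((U IMPLIES T) IMPLIES (U IMPLIES R)) IMPLIES ((U IMPLIES R) IFF (U OR R)) = False IMPLIES False = True
R XOR (((U IMPLIES T) IMPLIES (U IMPLIES R)) IMPLIES ((U IMPLIES R) IFF (U OR R))) = False XOR True = True
R IMPLIES U = False IMPLIES True = True
(R IMPLIES U) IMPLIES T = True IMPLIES True = True
T IFF U = True IFF True = True
((R IMPLIES U) IMPLIES T) OR (T IFF U) = True OR True = True
(((R IMPLIES U) IMPLIES T) OR (T IFF U)) XOR U = True XOR True = False
U XOR ((((R IMPLIES U) IMPLIES T) OR (T IFF U)) XOR U) = True XOR False = True
(R XOR (((U IMPLIES T) IMPLIES (U IMPLIES R)) IMPLIES ((U IMPLIES R) IFF (U OR R)))) IMPLIES (U XOR ((((R IMPLIES U) IMPLIES T) OR (T IFF U)) XOR U)) = True IMPLIES True = True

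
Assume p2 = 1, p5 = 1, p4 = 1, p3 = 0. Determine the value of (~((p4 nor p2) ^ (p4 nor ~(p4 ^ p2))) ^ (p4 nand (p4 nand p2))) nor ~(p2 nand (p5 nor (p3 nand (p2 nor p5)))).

1

p4 nor p2 = 1 nor 1 = 0
p4 ^ p2 = 1 ^ 1 = 0
~(p4 ^ p2) = ~0 = 1
p4 nor ~(p4 ^ p2) = 1 nor 1 = 0
(p4 nor p2) ^ (p4 nor ~(p4 ^ p2)) = 0 ^ 0 = 0
~((p4 nor p2) ^ (p4 nor ~(p4 ^ p2))) = ~0 = 1
p4 nand p2 = 1 nand 1 = 0
p4 nand (p4 nand p2) = 1 nand 0 = 1
~((p4 nor p2) ^ (p4 nor ~(p4 ^ p2))) ^ (p4 nand (p4 nand p2)) = 1 ^ 1 = 0
p2 nor p5 = 1 nor 1 = 0
p3 nand (p2 nor p5) = 0 nand 0 = 1
p5 nor (p3 nand (p2 nor p5)) = 1 nor 1 = 0
p2 nand (p5 nor (p3 nand (p2 nor p5))) = 1 nand 0 = 1
~(p2 nand (p5 nor (p3 nand (p2 nor p5)))) = ~1 = 0
(~((p4 nor p2) ^ (p4 nor ~(p4 ^ p2))) ^ (p4 nand (p4 nand p2))) nor ~(p2 nand (p5 nor (p3 nand (p2 nor p5)))) = 0 nor 0 = 1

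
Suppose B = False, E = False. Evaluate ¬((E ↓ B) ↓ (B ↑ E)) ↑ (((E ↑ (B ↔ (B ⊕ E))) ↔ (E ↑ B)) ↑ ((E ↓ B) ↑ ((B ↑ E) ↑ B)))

E ↓ B = False ↓ False = True
B ↑ E = False ↑ False = True
(E ↓ B) ↓ (B ↑ E) = True ↓ True = False
¬((E ↓ B) ↓ (B ↑ E)) = ¬False = True
B ⊕ E = False ⊕ False = False
B ↔ (B ⊕ E) = False ↔ False = True
E ↑ (B ↔ (B ⊕ E)) = False ↑ True = True
E ↑ B = False ↑ False = True
(E ↑ (B ↔ (B ⊕ E))) ↔ (E ↑ B) = True ↔ True = True
E ↓ B = False ↓ False = True
B ↑ E = False ↑ False = True
(B ↑ E) ↑ B = True ↑ False = True
(E ↓ B) ↑ ((B ↑ E) ↑ B) = True ↑ True = False
((E ↑ (B ↔ (B ⊕ E))) ↔ (E ↑ B)) ↑ ((E ↓ B) ↑ ((B ↑ E) ↑ B)) = True ↑ False = True
¬((E ↓ B) ↓ (B ↑ E)) ↑ (((E ↑ (B ↔ (B ⊕ E))) ↔ (E ↑ B)) ↑ ((E ↓ B) ↑ ((B ↑ E) ↑ B))) = True ↑ True = False

False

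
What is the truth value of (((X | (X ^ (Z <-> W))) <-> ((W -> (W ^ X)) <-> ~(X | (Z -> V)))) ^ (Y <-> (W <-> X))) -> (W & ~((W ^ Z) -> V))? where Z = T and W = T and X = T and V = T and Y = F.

F

Substituting Z=T, W=T, X=T, V=T, Y=F:
Z <-> W = T <-> T = T
X ^ (Z <-> W) = T ^ T = F
X | (X ^ (Z <-> W)) = T | F = T
W ^ X = T ^ T = F
W -> (W ^ X) = T -> F = F
Z -> V = T -> T = T
X | (Z -> V) = T | T = T
~(X | (Z -> V)) = ~T = F
(W -> (W ^ X)) <-> ~(X | (Z -> V)) = F <-> F = T
(X | (X ^ (Z <-> W))) <-> ((W -> (W ^ X)) <-> ~(X | (Z -> V))) = T <-> T = T
W <-> X = T <-> T = T
Y <-> (W <-> X) = F <-> T = F
((X | (X ^ (Z <-> W))) <-> ((W -> (W ^ X)) <-> ~(X | (Z -> V)))) ^ (Y <-> (W <-> X)) = T ^ F = T
W ^ Z = T ^ T = F
(W ^ Z) -> V = F -> T = T
~((W ^ Z) -> V) = ~T = F
W & ~((W ^ Z) -> V) = T & F = F
(((X | (X ^ (Z <-> W))) <-> ((W -> (W ^ X)) <-> ~(X | (Z -> V)))) ^ (Y <-> (W <-> X))) -> (W & ~((W ^ Z) -> V)) = T -> F = F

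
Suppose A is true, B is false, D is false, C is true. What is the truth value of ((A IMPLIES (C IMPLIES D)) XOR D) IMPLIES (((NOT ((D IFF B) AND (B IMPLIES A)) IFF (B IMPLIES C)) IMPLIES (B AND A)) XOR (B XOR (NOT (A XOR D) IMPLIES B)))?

C IMPLIES D = true IMPLIES false = false
A IMPLIES (C IMPLIES D) = true IMPLIES false = false
(A IMPLIES (C IMPLIES D)) XOR D = false XOR false = false
D IFF B = false IFF false = true
B IMPLIES A = false IMPLIES true = true
(D IFF B) AND (B IMPLIES A) = true AND true = true
NOT ((D IFF B) AND (B IMPLIES A)) = NOT true = false
B IMPLIES C = false IMPLIES true = true
NOT ((D IFF B) AND (B IMPLIES A)) IFF (B IMPLIES C) = false IFF true = false
B AND A = false AND true = false
(NOT ((D IFF B) AND (B IMPLIES A)) IFF (B IMPLIES C)) IMPLIES (B AND A) = false IMPLIES false = true
A XOR D = true XOR false = true
NOT (A XOR D) = NOT true = false
NOT (A XOR D) IMPLIES B = false IMPLIES false = true
B XOR (NOT (A XOR D) IMPLIES B) = false XOR true = true
((NOT ((D IFF B) AND (B IMPLIES A)) IFF (B IMPLIES C)) IMPLIES (B AND A)) XOR (B XOR (NOT (A XOR D) IMPLIES B)) = true XOR true = false
((A IMPLIES (C IMPLIES D)) XOR D) IMPLIES (((NOT ((D IFF B) AND (B IMPLIES A)) IFF (B IMPLIES C)) IMPLIES (B AND A)) XOR (B XOR (NOT (A XOR D) IMPLIES B))) = false IMPLIES false = true

true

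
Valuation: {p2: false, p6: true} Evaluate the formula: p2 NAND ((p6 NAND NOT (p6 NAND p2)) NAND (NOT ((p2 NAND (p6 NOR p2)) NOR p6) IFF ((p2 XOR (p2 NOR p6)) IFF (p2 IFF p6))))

p6 NAND p2 = true NAND false = true
NOT (p6 NAND p2) = NOT true = false
p6 NAND NOT (p6 NAND p2) = true NAND false = true
p6 NOR p2 = true NOR false = false
p2 NAND (p6 NOR p2) = false NAND false = true
(p2 NAND (p6 NOR p2)) NOR p6 = true NOR true = false
NOT ((p2 NAND (p6 NOR p2)) NOR p6) = NOT false = true
p2 NOR p6 = false NOR true = false
p2 XOR (p2 NOR p6) = false XOR false = false
p2 IFF p6 = false IFF true = false
(p2 XOR (p2 NOR p6)) IFF (p2 IFF p6) = false IFF false = true
NOT ((p2 NAND (p6 NOR p2)) NOR p6) IFF ((p2 XOR (p2 NOR p6)) IFF (p2 IFF p6)) = true IFF true = true
(p6 NAND NOT (p6 NAND p2)) NAND (NOT ((p2 NAND (p6 NOR p2)) NOR p6) IFF ((p2 XOR (p2 NOR p6)) IFF (p2 IFF p6))) = true NAND true = false
p2 NAND ((p6 NAND NOT (p6 NAND p2)) NAND (NOT ((p2 NAND (p6 NOR p2)) NOR p6) IFF ((p2 XOR (p2 NOR p6)) IFF (p2 IFF p6)))) = false NAND false = true

true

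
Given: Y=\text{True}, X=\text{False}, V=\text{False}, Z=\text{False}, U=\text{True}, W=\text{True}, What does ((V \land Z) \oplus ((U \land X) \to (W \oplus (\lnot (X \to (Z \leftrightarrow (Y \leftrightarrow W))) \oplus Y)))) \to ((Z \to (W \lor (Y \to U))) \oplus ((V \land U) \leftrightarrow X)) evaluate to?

V \land Z = \text{False} \land \text{False} = \text{False}
U \land X = \text{True} \land \text{False} = \text{False}
Y \leftrightarrow W = \text{True} \leftrightarrow \text{True} = \text{True}
Z \leftrightarrow (Y \leftrightarrow W) = \text{False} \leftrightarrow \text{True} = \text{False}
X \to (Z \leftrightarrow (Y \leftrightarrow W)) = \text{False} \to \text{False} = \text{True}
\lnot (X \to (Z \leftrightarrow (Y \leftrightarrow W))) = \lnot \text{True} = \text{False}
\lnot (X \to (Z \leftrightarrow (Y \leftrightarrow W))) \oplus Y = \text{False} \oplus \text{True} = \text{True}
W \oplus (\lnot (X \to (Z \leftrightarrow (Y \leftrightarrow W))) \oplus Y) = \text{True} \oplus \text{True} = \text{False}
(U \land X) \to (W \oplus (\lnot (X \to (Z \leftrightarrow (Y \leftrightarrow W))) \oplus Y)) = \text{False} \to \text{False} = \text{True}
(V \land Z) \oplus ((U \land X) \to (W \oplus (\lnot (X \to (Z \leftrightarrow (Y \leftrightarrow W))) \oplus Y))) = \text{False} \oplus \text{True} = \text{True}
Y \to U = \text{True} \to \text{True} = \text{True}
W \lor (Y \to U) = \text{True} \lor \text{True} = \text{True}
Z \to (W \lor (Y \to U)) = \text{False} \to \text{True} = \text{True}
V \land U = \text{False} \land \text{True} = \text{False}
(V \land U) \leftrightarrow X = \text{False} \leftrightarrow \text{False} = \text{True}
(Z \to (W \lor (Y \to U))) \oplus ((V \land U) \leftrightarrow X) = \text{True} \oplus \text{True} = \text{False}
((V \land Z) \oplus ((U \land X) \to (W \oplus (\lnot (X \to (Z \leftrightarrow (Y \leftrightarrow W))) \oplus Y)))) \to ((Z \to (W \lor (Y \to U))) \oplus ((V \land U) \leftrightarrow X)) = \text{True} \to \text{False} = \text{False}

\text{False}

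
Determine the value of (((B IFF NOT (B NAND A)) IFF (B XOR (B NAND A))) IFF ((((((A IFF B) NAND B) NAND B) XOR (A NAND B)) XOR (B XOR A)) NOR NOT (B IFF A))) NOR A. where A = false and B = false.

Substituting A=false, B=false:
B NAND A = false NAND false = true
NOT (B NAND A) = NOT true = false
B IFF NOT (B NAND A) = false IFF false = true
B NAND A = false NAND false = true
B XOR (B NAND A) = false XOR true = true
(B IFF NOT (B NAND A)) IFF (B XOR (B NAND A)) = true IFF true = true
A IFF B = false IFF false = true
(A IFF B) NAND B = true NAND false = true
((A IFF B) NAND B) NAND B = true NAND false = true
A NAND B = false NAND false = true
(((A IFF B) NAND B) NAND B) XOR (A NAND B) = true XOR true = false
B XOR A = false XOR false = false
((((A IFF B) NAND B) NAND B) XOR (A NAND B)) XOR (B XOR A) = false XOR false = false
B IFF A = false IFF false = true
NOT (B IFF A) = NOT true = false
(((((A IFF B) NAND B) NAND B) XOR (A NAND B)) XOR (B XOR A)) NOR NOT (B IFF A) = false NOR false = true
((B IFF NOT (B NAND A)) IFF (B XOR (B NAND A))) IFF ((((((A IFF B) NAND B) NAND B) XOR (A NAND B)) XOR (B XOR A)) NOR NOT (B IFF A)) = true IFF true = true
(((B IFF NOT (B NAND A)) IFF (B XOR (B NAND A))) IFF ((((((A IFF B) NAND B) NAND B) XOR (A NAND B)) XOR (B XOR A)) NOR NOT (B IFF A))) NOR A = true NOR false = false

false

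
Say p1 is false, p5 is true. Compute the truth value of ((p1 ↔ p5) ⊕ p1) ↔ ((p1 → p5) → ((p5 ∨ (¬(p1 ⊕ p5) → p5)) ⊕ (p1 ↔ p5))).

F

p1 ↔ p5 = F ↔ T = F
(p1 ↔ p5) ⊕ p1 = F ⊕ F = F
p1 → p5 = F → T = T
p1 ⊕ p5 = F ⊕ T = T
¬(p1 ⊕ p5) = ¬T = F
¬(p1 ⊕ p5) → p5 = F → T = T
p5 ∨ (¬(p1 ⊕ p5) → p5) = T ∨ T = T
p1 ↔ p5 = F ↔ T = F
(p5 ∨ (¬(p1 ⊕ p5) → p5)) ⊕ (p1 ↔ p5) = T ⊕ F = T
(p1 → p5) → ((p5 ∨ (¬(p1 ⊕ p5) → p5)) ⊕ (p1 ↔ p5)) = T → T = T
((p1 ↔ p5) ⊕ p1) ↔ ((p1 → p5) → ((p5 ∨ (¬(p1 ⊕ p5) → p5)) ⊕ (p1 ↔ p5))) = F ↔ T = F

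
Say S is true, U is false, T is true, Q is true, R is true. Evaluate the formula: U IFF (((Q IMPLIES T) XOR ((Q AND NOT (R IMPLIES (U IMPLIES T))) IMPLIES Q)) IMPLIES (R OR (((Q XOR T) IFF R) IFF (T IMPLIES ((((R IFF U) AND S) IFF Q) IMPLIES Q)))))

Q IMPLIES T = True IMPLIES True = True
U IMPLIES T = False IMPLIES True = True
R IMPLIES (U IMPLIES T) = True IMPLIES True = True
NOT (R IMPLIES (U IMPLIES T)) = NOT True = False
Q AND NOT (R IMPLIES (U IMPLIES T)) = True AND False = False
(Q AND NOT (R IMPLIES (U IMPLIES T))) IMPLIES Q = False IMPLIES True = True
(Q IMPLIES T) XOR ((Q AND NOT (R IMPLIES (U IMPLIES T))) IMPLIES Q) = True XOR True = False
Q XOR T = True XOR True = False
(Q XOR T) IFF R = False IFF True = False
R IFF U = True IFF False = False
(R IFF U) AND S = False AND True = False
((R IFF U) AND S) IFF Q = False IFF True = False
(((R IFF U) AND S) IFF Q) IMPLIES Q = False IMPLIES True = True
T IMPLIES ((((R IFF U) AND S) IFF Q) IMPLIES Q) = True IMPLIES True = True
((Q XOR T) IFF R) IFF (T IMPLIES ((((R IFF U) AND S) IFF Q) IMPLIES Q)) = False IFF True = False
R OR (((Q XOR T) IFF R) IFF (T IMPLIES ((((R IFF U) AND S) IFF Q) IMPLIES Q))) = True OR False = True
((Q IMPLIES T) XOR ((Q AND NOT (R IMPLIES (U IMPLIES T))) IMPLIES Q)) IMPLIES (R OR (((Q XOR T) IFF R) IFF (T IMPLIES ((((R IFF U) AND S) IFF Q) IMPLIES Q)))) = False IMPLIES True = True
U IFF (((Q IMPLIES T) XOR ((Q AND NOT (R IMPLIES (U IMPLIES T))) IMPLIES Q)) IMPLIES (R OR (((Q XOR T) IFF R) IFF (T IMPLIES ((((R IFF U) AND S) IFF Q) IMPLIES Q))))) = False IFF True = False

False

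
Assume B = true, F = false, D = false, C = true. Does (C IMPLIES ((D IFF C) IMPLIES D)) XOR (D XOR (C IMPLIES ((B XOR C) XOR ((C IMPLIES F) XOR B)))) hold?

Substituting B=true, F=false, D=false, C=true:
D IFF C = false IFF true = false
(D IFF C) IMPLIES D = false IMPLIES false = true
C IMPLIES ((D IFF C) IMPLIES D) = true IMPLIES true = true
B XOR C = true XOR true = false
C IMPLIES F = true IMPLIES false = false
(C IMPLIES F) XOR B = false XOR true = true
(B XOR C) XOR ((C IMPLIES F) XOR B) = false XOR true = true
C IMPLIES ((B XOR C) XOR ((C IMPLIES F) XOR B)) = true IMPLIES true = true
D XOR (C IMPLIES ((B XOR C) XOR ((C IMPLIES F) XOR B))) = false XOR true = true
(C IMPLIES ((D IFF C) IMPLIES D)) XOR (D XOR (C IMPLIES ((B XOR C) XOR ((C IMPLIES F) XOR B)))) = true XOR true = false

false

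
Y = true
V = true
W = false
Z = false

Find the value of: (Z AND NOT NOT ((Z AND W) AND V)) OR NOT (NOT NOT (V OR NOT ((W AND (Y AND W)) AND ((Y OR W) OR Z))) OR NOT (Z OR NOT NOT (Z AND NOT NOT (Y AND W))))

Z AND W = false AND false = false
(Z AND W) AND V = false AND true = false
NOT ((Z AND W) AND V) = NOT false = true
NOT NOT ((Z AND W) AND V) = NOT true = false
Z AND NOT NOT ((Z AND W) AND V) = false AND false = false
Y AND W = true AND false = false
W AND (Y AND W) = false AND false = false
Y OR W = true OR false = true
(Y OR W) OR Z = true OR false = true
(W AND (Y AND W)) AND ((Y OR W) OR Z) = false AND true = false
NOT ((W AND (Y AND W)) AND ((Y OR W) OR Z)) = NOT false = true
V OR NOT ((W AND (Y AND W)) AND ((Y OR W) OR Z)) = true OR true = true
NOT (V OR NOT ((W AND (Y AND W)) AND ((Y OR W) OR Z))) = NOT true = false
NOT NOT (V OR NOT ((W AND (Y AND W)) AND ((Y OR W) OR Z))) = NOT false = true
Y AND W = true AND false = false
NOT (Y AND W) = NOT false = true
NOT NOT (Y AND W) = NOT true = false
Z AND NOT NOT (Y AND W) = false AND false = false
NOT (Z AND NOT NOT (Y AND W)) = NOT false = true
NOT NOT (Z AND NOT NOT (Y AND W)) = NOT true = false
Z OR NOT NOT (Z AND NOT NOT (Y AND W)) = false OR false = false
NOT (Z OR NOT NOT (Z AND NOT NOT (Y AND W))) = NOT false = true
NOT NOT (V OR NOT ((W AND (Y AND W)) AND ((Y OR W) OR Z))) OR NOT (Z OR NOT NOT (Z AND NOT NOT (Y AND W))) = true OR true = true
NOT (NOT NOT (V OR NOT ((W AND (Y AND W)) AND ((Y OR W) OR Z))) OR NOT (Z OR NOT NOT (Z AND NOT NOT (Y AND W)))) = NOT true = false
(Z AND NOT NOT ((Z AND W) AND V)) OR NOT (NOT NOT (V OR NOT ((W AND (Y AND W)) AND ((Y OR W) OR Z))) OR NOT (Z OR NOT NOT (Z AND NOT NOT (Y AND W)))) = false OR false = false

false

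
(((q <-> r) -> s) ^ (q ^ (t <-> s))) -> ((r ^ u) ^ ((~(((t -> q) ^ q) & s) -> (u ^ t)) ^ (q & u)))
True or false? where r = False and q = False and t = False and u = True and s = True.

False

q <-> r = False <-> False = True
(q <-> r) -> s = True -> True = True
t <-> s = False <-> True = False
q ^ (t <-> s) = False ^ False = False
((q <-> r) -> s) ^ (q ^ (t <-> s)) = True ^ False = True
r ^ u = False ^ True = True
t -> q = False -> False = True
(t -> q) ^ q = True ^ False = True
((t -> q) ^ q) & s = True & True = True
~(((t -> q) ^ q) & s) = ~True = False
u ^ t = True ^ False = True
~(((t -> q) ^ q) & s) -> (u ^ t) = False -> True = True
q & u = False & True = False
(~(((t -> q) ^ q) & s) -> (u ^ t)) ^ (q & u) = True ^ False = True
(r ^ u) ^ ((~(((t -> q) ^ q) & s) -> (u ^ t)) ^ (q & u)) = True ^ True = False
(((q <-> r) -> s) ^ (q ^ (t <-> s))) -> ((r ^ u) ^ ((~(((t -> q) ^ q) & s) -> (u ^ t)) ^ (q & u))) = True -> False = False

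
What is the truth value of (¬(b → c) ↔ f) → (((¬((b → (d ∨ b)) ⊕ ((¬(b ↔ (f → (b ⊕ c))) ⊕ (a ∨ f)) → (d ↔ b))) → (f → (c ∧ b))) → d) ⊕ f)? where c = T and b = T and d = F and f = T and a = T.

Substituting c=T, b=T, d=F, f=T, a=T:
b → c = T → T = T
¬(b → c) = ¬T = F
¬(b → c) ↔ f = F ↔ T = F
d ∨ b = F ∨ T = T
b → (d ∨ b) = T → T = T
b ⊕ c = T ⊕ T = F
f → (b ⊕ c) = T → F = F
b ↔ (f → (b ⊕ c)) = T ↔ F = F
¬(b ↔ (f → (b ⊕ c))) = ¬F = T
a ∨ f = T ∨ T = T
¬(b ↔ (f → (b ⊕ c))) ⊕ (a ∨ f) = T ⊕ T = F
d ↔ b = F ↔ T = F
(¬(b ↔ (f → (b ⊕ c))) ⊕ (a ∨ f)) → (d ↔ b) = F → F = T
(b → (d ∨ b)) ⊕ ((¬(b ↔ (f → (b ⊕ c))) ⊕ (a ∨ f)) → (d ↔ b)) = T ⊕ T = F
¬((b → (d ∨ b)) ⊕ ((¬(b ↔ (f → (b ⊕ c))) ⊕ (a ∨ f)) → (d ↔ b))) = ¬F = T
c ∧ b = T ∧ T = T
f → (c ∧ b) = T → T = T
¬((b → (d ∨ b)) ⊕ ((¬(b ↔ (f → (b ⊕ c))) ⊕ (a ∨ f)) → (d ↔ b))) → (f → (c ∧ b)) = T → T = T
(¬((b → (d ∨ b)) ⊕ ((¬(b ↔ (f → (b ⊕ c))) ⊕ (a ∨ f)) → (d ↔ b))) → (f → (c ∧ b))) → d = T → F = F
((¬((b → (d ∨ b)) ⊕ ((¬(b ↔ (f → (b ⊕ c))) ⊕ (a ∨ f)) → (d ↔ b))) → (f → (c ∧ b))) → d) ⊕ f = F ⊕ T = T
(¬(b → c) ↔ f) → (((¬((b → (d ∨ b)) ⊕ ((¬(b ↔ (f → (b ⊕ c))) ⊕ (a ∨ f)) → (d ↔ b))) → (f → (c ∧ b))) → d) ⊕ f) = F → T = T

T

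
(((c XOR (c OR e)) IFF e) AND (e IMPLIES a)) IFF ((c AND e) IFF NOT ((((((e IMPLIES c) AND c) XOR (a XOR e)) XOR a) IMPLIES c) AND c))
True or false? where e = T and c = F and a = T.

c OR e = F OR T = T
c XOR (c OR e) = F XOR T = T
(c XOR (c OR e)) IFF e = T IFF T = T
e IMPLIES a = T IMPLIES T = T
((c XOR (c OR e)) IFF e) AND (e IMPLIES a) = T AND T = T
c AND e = F AND T = F
e IMPLIES c = T IMPLIES F = F
(e IMPLIES c) AND c = F AND F = F
a XOR e = T XOR T = F
((e IMPLIES c) AND c) XOR (a XOR e) = F XOR F = F
(((e IMPLIES c) AND c) XOR (a XOR e)) XOR a = F XOR T = T
((((e IMPLIES c) AND c) XOR (a XOR e)) XOR a) IMPLIES c = T IMPLIES F = F
(((((e IMPLIES c) AND c) XOR (a XOR e)) XOR a) IMPLIES c) AND c = F AND F = F
NOT ((((((e IMPLIES c) AND c) XOR (a XOR e)) XOR a) IMPLIES c) AND c) = NOT F = T
(c AND e) IFF NOT ((((((e IMPLIES c) AND c) XOR (a XOR e)) XOR a) IMPLIES c) AND c) = F IFF T = F
(((c XOR (c OR e)) IFF e) AND (e IMPLIES a)) IFF ((c AND e) IFF NOT ((((((e IMPLIES c) AND c) XOR (a XOR e)) XOR a) IMPLIES c) AND c)) = T IFF F = F

F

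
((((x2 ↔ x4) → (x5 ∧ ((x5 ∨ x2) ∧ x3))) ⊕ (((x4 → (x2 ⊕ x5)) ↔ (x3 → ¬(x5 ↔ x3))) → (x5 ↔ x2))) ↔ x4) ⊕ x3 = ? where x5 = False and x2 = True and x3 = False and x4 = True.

x2 ↔ x4 = True ↔ True = True
x5 ∨ x2 = False ∨ True = True
(x5 ∨ x2) ∧ x3 = True ∧ False = False
x5 ∧ ((x5 ∨ x2) ∧ x3) = False ∧ False = False
(x2 ↔ x4) → (x5 ∧ ((x5 ∨ x2) ∧ x3)) = True → False = False
x2 ⊕ x5 = True ⊕ False = True
x4 → (x2 ⊕ x5) = True → True = True
x5 ↔ x3 = False ↔ False = True
¬(x5 ↔ x3) = ¬True = False
x3 → ¬(x5 ↔ x3) = False → False = True
(x4 → (x2 ⊕ x5)) ↔ (x3 → ¬(x5 ↔ x3)) = True ↔ True = True
x5 ↔ x2 = False ↔ True = False
((x4 → (x2 ⊕ x5)) ↔ (x3 → ¬(x5 ↔ x3))) → (x5 ↔ x2) = True → False = False
((x2 ↔ x4) → (x5 ∧ ((x5 ∨ x2) ∧ x3))) ⊕ (((x4 → (x2 ⊕ x5)) ↔ (x3 → ¬(x5 ↔ x3))) → (x5 ↔ x2)) = False ⊕ False = False
(((x2 ↔ x4) → (x5 ∧ ((x5 ∨ x2) ∧ x3))) ⊕ (((x4 → (x2 ⊕ x5)) ↔ (x3 → ¬(x5 ↔ x3))) → (x5 ↔ x2))) ↔ x4 = False ↔ True = False
((((x2 ↔ x4) → (x5 ∧ ((x5 ∨ x2) ∧ x3))) ⊕ (((x4 → (x2 ⊕ x5)) ↔ (x3 → ¬(x5 ↔ x3))) → (x5 ↔ x2))) ↔ x4) ⊕ x3 = False ⊕ False = False

False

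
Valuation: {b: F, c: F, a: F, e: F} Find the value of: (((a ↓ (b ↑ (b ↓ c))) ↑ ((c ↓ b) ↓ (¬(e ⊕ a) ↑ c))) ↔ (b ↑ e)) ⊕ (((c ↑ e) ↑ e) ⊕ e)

b ↓ c = F ↓ F = T
b ↑ (b ↓ c) = F ↑ T = T
a ↓ (b ↑ (b ↓ c)) = F ↓ T = F
c ↓ b = F ↓ F = T
e ⊕ a = F ⊕ F = F
¬(e ⊕ a) = ¬F = T
¬(e ⊕ a) ↑ c = T ↑ F = T
(c ↓ b) ↓ (¬(e ⊕ a) ↑ c) = T ↓ T = F
(a ↓ (b ↑ (b ↓ c))) ↑ ((c ↓ b) ↓ (¬(e ⊕ a) ↑ c)) = F ↑ F = T
b ↑ e = F ↑ F = T
((a ↓ (b ↑ (b ↓ c))) ↑ ((c ↓ b) ↓ (¬(e ⊕ a) ↑ c))) ↔ (b ↑ e) = T ↔ T = T
c ↑ e = F ↑ F = T
(c ↑ e) ↑ e = T ↑ F = T
((c ↑ e) ↑ e) ⊕ e = T ⊕ F = T
(((a ↓ (b ↑ (b ↓ c))) ↑ ((c ↓ b) ↓ (¬(e ⊕ a) ↑ c))) ↔ (b ↑ e)) ⊕ (((c ↑ e) ↑ e) ⊕ e) = T ⊕ T = F

F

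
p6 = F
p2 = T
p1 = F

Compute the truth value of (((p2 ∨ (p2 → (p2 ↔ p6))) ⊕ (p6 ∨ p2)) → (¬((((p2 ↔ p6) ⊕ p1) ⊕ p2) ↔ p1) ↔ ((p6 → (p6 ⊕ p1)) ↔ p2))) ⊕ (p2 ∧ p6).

p2 ↔ p6 = T ↔ F = F
p2 → (p2 ↔ p6) = T → F = F
p2 ∨ (p2 → (p2 ↔ p6)) = T ∨ F = T
p6 ∨ p2 = F ∨ T = T
(p2 ∨ (p2 → (p2 ↔ p6))) ⊕ (p6 ∨ p2) = T ⊕ T = F
p2 ↔ p6 = T ↔ F = F
(p2 ↔ p6) ⊕ p1 = F ⊕ F = F
((p2 ↔ p6) ⊕ p1) ⊕ p2 = F ⊕ T = T
(((p2 ↔ p6) ⊕ p1) ⊕ p2) ↔ p1 = T ↔ F = F
¬((((p2 ↔ p6) ⊕ p1) ⊕ p2) ↔ p1) = ¬F = T
p6 ⊕ p1 = F ⊕ F = F
p6 → (p6 ⊕ p1) = F → F = T
(p6 → (p6 ⊕ p1)) ↔ p2 = T ↔ T = T
¬((((p2 ↔ p6) ⊕ p1) ⊕ p2) ↔ p1) ↔ ((p6 → (p6 ⊕ p1)) ↔ p2) = T ↔ T = T
((p2 ∨ (p2 → (p2 ↔ p6))) ⊕ (p6 ∨ p2)) → (¬((((p2 ↔ p6) ⊕ p1) ⊕ p2) ↔ p1) ↔ ((p6 → (p6 ⊕ p1)) ↔ p2)) = F → T = T
p2 ∧ p6 = T ∧ F = F
(((p2 ∨ (p2 → (p2 ↔ p6))) ⊕ (p6 ∨ p2)) → (¬((((p2 ↔ p6) ⊕ p1) ⊕ p2) ↔ p1) ↔ ((p6 → (p6 ⊕ p1)) ↔ p2))) ⊕ (p2 ∧ p6) = T ⊕ F = T

T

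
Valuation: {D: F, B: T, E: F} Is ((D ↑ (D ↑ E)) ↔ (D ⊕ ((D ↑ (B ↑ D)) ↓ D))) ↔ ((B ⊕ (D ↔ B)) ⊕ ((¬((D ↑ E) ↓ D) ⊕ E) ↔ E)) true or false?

F

Substituting D=F, B=T, E=F:
D ↑ E = F ↑ F = T
D ↑ (D ↑ E) = F ↑ T = T
B ↑ D = T ↑ F = T
D ↑ (B ↑ D) = F ↑ T = T
(D ↑ (B ↑ D)) ↓ D = T ↓ F = F
D ⊕ ((D ↑ (B ↑ D)) ↓ D) = F ⊕ F = F
(D ↑ (D ↑ E)) ↔ (D ⊕ ((D ↑ (B ↑ D)) ↓ D)) = T ↔ F = F
D ↔ B = F ↔ T = F
B ⊕ (D ↔ B) = T ⊕ F = T
D ↑ E = F ↑ F = T
(D ↑ E) ↓ D = T ↓ F = F
¬((D ↑ E) ↓ D) = ¬F = T
¬((D ↑ E) ↓ D) ⊕ E = T ⊕ F = T
(¬((D ↑ E) ↓ D) ⊕ E) ↔ E = T ↔ F = F
(B ⊕ (D ↔ B)) ⊕ ((¬((D ↑ E) ↓ D) ⊕ E) ↔ E) = T ⊕ F = T
((D ↑ (D ↑ E)) ↔ (D ⊕ ((D ↑ (B ↑ D)) ↓ D))) ↔ ((B ⊕ (D ↔ B)) ⊕ ((¬((D ↑ E) ↓ D) ⊕ E) ↔ E)) = F ↔ T = F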